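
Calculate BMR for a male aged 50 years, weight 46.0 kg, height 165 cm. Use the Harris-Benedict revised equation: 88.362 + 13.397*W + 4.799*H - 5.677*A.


Substituting values:
W term = 13.397 * 46.0 = 616.262
H term = 4.799 * 165 = 791.835
A term = 5.677 * 50 = 283.85
BMR = 1212.61 kcal/day

1212.61 kcal/day


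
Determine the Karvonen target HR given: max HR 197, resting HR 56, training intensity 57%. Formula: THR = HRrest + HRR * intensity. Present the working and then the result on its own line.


HRR = HRmax - HRrest = 197 - 56 = 141
THR = 56 + 141 * 0.57
= 136.37 bpm

136.37 bpm


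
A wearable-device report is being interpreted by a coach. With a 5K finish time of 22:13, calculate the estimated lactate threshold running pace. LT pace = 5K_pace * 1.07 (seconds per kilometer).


Race duration = 1333 s for 5 km
Average pace = 1333 / 5 = 266.6 s/km
LT pace = 266.6 * 1.07
= 285.26 s/km

285.26 s/km


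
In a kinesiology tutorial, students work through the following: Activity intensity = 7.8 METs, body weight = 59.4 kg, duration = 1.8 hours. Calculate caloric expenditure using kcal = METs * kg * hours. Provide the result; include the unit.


kcal = 7.8 * 59.4 * 1.8
= 463.32 * 1.8
= 833.98 kcal

833.98 kcal


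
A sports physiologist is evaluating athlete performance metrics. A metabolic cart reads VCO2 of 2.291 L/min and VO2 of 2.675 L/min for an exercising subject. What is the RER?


RER = VCO2 / VO2 = 2.291 / 2.675 = 0.8564

0.8564


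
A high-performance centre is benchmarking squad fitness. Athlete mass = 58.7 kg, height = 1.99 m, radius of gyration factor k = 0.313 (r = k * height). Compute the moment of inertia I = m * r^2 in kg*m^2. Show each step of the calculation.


r = k * height = 0.313 * 1.99 = 0.62287 m
r^2 = 0.62287^2 = 0.387967
I = 58.7 * 0.387967 = 22.774 kg*m^2

22.774 kg*m^2


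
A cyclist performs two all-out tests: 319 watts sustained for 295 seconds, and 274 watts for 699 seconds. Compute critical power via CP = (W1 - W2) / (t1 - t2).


W1 = P1 * t1 = 319 * 295 = 94105 J
W2 = P2 * t2 = 274 * 699 = 191526 J
CP = (94105 - 191526) / (295 - 699)
= 241.14 W

241.14 W


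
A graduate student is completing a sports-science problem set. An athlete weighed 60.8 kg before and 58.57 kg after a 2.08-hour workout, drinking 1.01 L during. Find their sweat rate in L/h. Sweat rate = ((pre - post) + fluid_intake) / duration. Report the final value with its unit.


Body mass change = 2.23 kg
Total sweat loss = 2.23 + 1.01 = 3.24 L
Rate = 3.24 / 2.08 = 1.558 L/h

1.558 L/h


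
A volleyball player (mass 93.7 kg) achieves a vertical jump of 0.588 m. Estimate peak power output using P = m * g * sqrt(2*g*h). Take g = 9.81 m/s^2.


2 * g * h = 2 * 9.81 * 0.588 = 11.53656
sqrt(11.53656) = 3.396551 m/s
P = 93.7 * 9.81 * 3.396551 = 3122.1 W

3122.1 W


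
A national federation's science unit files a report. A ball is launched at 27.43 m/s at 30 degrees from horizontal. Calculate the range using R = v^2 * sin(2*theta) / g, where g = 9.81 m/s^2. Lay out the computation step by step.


sin(2 * 30) = sin(60) = 0.866025
v^2 = 27.43^2 = 752.4049
R = 752.4049 * 0.866025 / 9.81
= 66.422 m

66.422 m


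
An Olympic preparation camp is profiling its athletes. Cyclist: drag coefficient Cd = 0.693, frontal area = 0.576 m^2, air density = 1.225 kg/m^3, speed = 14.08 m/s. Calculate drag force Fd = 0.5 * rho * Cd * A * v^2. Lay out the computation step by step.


v^2 = 14.08^2 = 198.2464
Fd = 0.5 * 1.225 * 0.693 * 0.576 * 198.2464
= 48.469 N

48.469 N


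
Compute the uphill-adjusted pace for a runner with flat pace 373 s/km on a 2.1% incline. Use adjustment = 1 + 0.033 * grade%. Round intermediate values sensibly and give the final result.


Adjustment factor = 1 + 0.033 * 2.1 = 1.0693
Grade-adjusted pace = 373 * 1.0693 = 398.85 s/km

398.85 s/km


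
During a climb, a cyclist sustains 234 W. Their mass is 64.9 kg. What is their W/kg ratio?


Power-to-weight = 234 W / 64.9 kg
= 3.606 W/kg

3.606 W/kg


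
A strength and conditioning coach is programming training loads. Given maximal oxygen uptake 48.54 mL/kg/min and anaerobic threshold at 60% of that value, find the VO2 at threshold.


Percentage as decimal = 0.6
VO2 at AT = 48.54 * 0.6 = 29.12 mL/kg/min

29.12 mL/kg/min


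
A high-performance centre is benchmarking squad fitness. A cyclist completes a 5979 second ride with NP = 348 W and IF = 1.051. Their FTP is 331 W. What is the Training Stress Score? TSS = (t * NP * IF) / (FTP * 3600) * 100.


t * NP * IF = 5979 * 348 * 1.051 = 2186807.292
FTP * 3600 = 1191600
TSS = (2186807.292 / 1191600) * 100 = 183.52

183.52 TSS


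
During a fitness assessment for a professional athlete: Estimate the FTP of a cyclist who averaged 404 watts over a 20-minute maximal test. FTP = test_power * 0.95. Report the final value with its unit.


FTP = 404 * 0.95 = 383.8 W

383.8 W


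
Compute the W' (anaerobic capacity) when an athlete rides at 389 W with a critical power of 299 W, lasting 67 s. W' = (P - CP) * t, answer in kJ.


Above-CP power = 90 W
Duration = 67 s
W' = 90 * 67 = 6030 J
Convert: 6030 / 1000 = 6.03 kJ

6.03 kJ


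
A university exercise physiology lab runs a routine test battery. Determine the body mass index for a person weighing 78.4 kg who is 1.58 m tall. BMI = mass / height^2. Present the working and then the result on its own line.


BMI = mass / height^2
= 78.4 / 1.58^2
= 78.4 / 2.4964
= 31.41 kg/m^2

31.41 kg/m^2


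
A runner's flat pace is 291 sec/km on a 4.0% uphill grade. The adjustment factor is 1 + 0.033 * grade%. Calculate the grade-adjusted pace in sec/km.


Factor = 1 + 0.033 * 4.0 = 1.132
Adjusted pace = 291 * 1.132
= 329.41 sec/km

329.41 s/km


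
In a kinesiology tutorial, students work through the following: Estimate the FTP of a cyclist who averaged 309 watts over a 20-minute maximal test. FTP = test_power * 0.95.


FTP = 309 * 0.95 = 293.55 W

293.55 W


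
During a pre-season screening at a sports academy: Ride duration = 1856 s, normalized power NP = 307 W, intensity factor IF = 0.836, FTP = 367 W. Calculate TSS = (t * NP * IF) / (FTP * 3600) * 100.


Numerator = 1856 * 307 * 0.836 = 476346.112
Denominator = 367 * 3600 = 1321200
TSS = 476346.112 / 1321200 * 100
= 36.05

36.05 TSS


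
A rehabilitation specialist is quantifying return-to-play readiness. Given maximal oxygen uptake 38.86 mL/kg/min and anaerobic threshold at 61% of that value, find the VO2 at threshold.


Percentage as decimal = 0.61
VO2 at AT = 38.86 * 0.61 = 23.7 mL/kg/min

23.7 mL/kg/min


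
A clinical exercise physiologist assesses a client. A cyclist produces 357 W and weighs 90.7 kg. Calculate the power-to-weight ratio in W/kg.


P/W = power / mass
= 357 / 90.7
= 3.936 W/kg

3.936 W/kg


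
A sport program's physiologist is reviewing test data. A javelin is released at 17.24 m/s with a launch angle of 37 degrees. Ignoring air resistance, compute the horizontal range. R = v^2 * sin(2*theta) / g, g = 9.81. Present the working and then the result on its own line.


Launch speed squared = 297.2176
sin(2 * 37 deg) = 0.961262
Range = 297.2176 * 0.961262 / 9.81
= 29.124 m

29.124 m


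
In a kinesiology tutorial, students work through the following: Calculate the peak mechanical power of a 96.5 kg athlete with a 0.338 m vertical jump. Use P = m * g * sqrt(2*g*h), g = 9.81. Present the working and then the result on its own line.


First, sqrt(2gh) = sqrt(2 * 9.81 * 0.338)
= sqrt(6.63156) = 2.575182 m/s
Power = 96.5 * 9.81 * 2.575182 = 2437.83 W

2437.83 W


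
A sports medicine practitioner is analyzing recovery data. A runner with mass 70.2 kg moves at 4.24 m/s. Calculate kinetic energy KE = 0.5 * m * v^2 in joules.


v^2 = 4.24^2 = 17.9776
KE = 0.5 * 70.2 * 17.9776
= 631.01 J

631.01 J


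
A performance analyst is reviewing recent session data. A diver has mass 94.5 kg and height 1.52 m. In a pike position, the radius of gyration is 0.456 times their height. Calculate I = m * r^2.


r = 0.456 * 1.52 = 0.69312 m
I = m * r^2 = 94.5 * 0.480415 = 45.399 kg*m^2

45.399 kg*m^2


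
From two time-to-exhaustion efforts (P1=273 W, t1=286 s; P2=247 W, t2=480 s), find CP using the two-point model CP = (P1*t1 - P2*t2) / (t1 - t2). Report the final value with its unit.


Work in trial 1 = 78078 J
Work in trial 2 = 118560 J
Delta work = -40482 J
Delta time = -194 s
CP = -40482 / -194 = 208.67 W

208.67 W


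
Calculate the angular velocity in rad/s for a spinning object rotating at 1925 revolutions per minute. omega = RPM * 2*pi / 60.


omega = RPM * 2*pi / 60
= 1925 * 6.28318531 / 60
= 201.586 rad/s

201.586 rad/s


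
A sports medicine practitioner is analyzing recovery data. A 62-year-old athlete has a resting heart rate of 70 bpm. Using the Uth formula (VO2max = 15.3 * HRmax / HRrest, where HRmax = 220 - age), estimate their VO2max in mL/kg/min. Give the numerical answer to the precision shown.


HRmax = 220 - 62 = 158 bpm
Ratio = HRmax / HRrest = 158 / 70 = 2.2571
VO2max = 15.3 * 2.2571 = 34.53 mL/kg/min

34.53 mL/kg/min


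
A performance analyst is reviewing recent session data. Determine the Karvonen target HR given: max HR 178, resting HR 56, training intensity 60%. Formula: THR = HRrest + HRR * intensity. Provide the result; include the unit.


HRR = HRmax - HRrest = 178 - 56 = 122
THR = 56 + 122 * 0.6
= 129.2 bpm

129.2 bpm


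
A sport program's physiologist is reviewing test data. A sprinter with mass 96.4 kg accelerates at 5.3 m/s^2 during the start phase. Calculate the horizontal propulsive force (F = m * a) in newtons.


F = m * a
= 96.4 * 5.3
= 510.92 N

510.92 N


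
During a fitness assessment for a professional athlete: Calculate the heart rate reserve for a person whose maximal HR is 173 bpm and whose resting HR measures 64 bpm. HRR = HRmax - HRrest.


HRmax = 173 bpm
HRrest = 64 bpm
HRR = 173 - 64 = 109 bpm

109 bpm


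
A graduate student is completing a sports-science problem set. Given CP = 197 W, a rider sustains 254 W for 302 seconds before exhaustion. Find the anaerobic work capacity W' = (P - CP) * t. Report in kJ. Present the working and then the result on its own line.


Excess power = 254 - 197 = 57 W
Work above CP = 57 * 302 = 17214 J
W' = 17.214 kJ

17.214 kJ


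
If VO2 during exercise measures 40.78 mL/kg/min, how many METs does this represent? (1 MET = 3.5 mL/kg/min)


METs = VO2 / 3.5 = 40.78 / 3.5 = 11.65

11.65 METs


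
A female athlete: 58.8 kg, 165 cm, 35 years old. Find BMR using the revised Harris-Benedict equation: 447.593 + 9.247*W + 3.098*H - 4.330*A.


Intercept = 447.593
Weight contribution = 9.247 * 58.8 = 543.7236
Height contribution = 3.098 * 165 = 511.17
Age contribution = 4.33 * 35 = 151.55
BMR = 447.593 + 543.7236 + 511.17 - 151.55
= 1350.94 kcal/day

1350.94 kcal/day


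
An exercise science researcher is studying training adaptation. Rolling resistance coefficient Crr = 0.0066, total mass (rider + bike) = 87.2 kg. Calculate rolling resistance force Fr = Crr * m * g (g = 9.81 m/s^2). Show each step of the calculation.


Fr = Crr * m * g
= 0.0066 * 87.2 * 9.81
= 5.646 N

5.646 N


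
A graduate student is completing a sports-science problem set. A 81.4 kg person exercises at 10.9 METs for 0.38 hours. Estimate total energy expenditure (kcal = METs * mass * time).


Energy = METs * mass(kg) * time(h)
= 10.9 * 81.4 * 0.38
= 337.16 kcal

337.16 kcal


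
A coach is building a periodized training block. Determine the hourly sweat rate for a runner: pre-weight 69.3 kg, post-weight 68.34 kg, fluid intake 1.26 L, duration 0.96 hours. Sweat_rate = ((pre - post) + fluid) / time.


Mass lost = 69.3 - 68.34 = 0.96 kg
Add fluid consumed: 0.96 + 1.26 = 2.22 L total sweat
Sweat rate = 2.22 / 0.96 = 2.313 L/h

2.313 L/h


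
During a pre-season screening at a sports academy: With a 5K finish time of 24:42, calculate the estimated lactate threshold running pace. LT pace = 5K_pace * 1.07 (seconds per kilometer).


Race duration = 1482 s for 5 km
Average pace = 1482 / 5 = 296.4 s/km
LT pace = 296.4 * 1.07
= 317.15 s/km

317.15 s/km


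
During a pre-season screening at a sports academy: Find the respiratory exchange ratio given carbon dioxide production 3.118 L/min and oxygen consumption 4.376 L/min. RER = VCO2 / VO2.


VCO2 = 3.118 L/min
VO2 = 4.376 L/min
RER = 3.118 / 4.376 = 0.7125

0.7125


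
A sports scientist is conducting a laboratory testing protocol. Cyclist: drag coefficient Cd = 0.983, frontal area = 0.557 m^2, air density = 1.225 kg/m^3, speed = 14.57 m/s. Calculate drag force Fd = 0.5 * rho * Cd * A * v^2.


v^2 = 14.57^2 = 212.2849
Fd = 0.5 * 1.225 * 0.983 * 0.557 * 212.2849
= 71.192 N

71.192 N


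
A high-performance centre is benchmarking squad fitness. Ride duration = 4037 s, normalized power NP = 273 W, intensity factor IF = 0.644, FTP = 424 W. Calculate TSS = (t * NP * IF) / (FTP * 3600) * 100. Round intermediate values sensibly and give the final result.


Numerator = 4037 * 273 * 0.644 = 709753.044
Denominator = 424 * 3600 = 1526400
TSS = 709753.044 / 1526400 * 100
= 46.5

46.5 TSS


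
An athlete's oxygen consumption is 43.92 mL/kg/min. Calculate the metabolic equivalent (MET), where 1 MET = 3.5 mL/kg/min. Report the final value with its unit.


MET = VO2 / 3.5
= 43.92 / 3.5
= 12.55 METs

12.55 METs


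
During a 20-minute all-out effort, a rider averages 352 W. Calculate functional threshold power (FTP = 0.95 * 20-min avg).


FTP = 0.95 * 352
= 334.4 W

334.4 W


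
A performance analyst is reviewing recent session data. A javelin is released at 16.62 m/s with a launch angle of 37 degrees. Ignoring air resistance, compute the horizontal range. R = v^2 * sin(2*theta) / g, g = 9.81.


Launch speed squared = 276.2244
sin(2 * 37 deg) = 0.961262
Range = 276.2244 * 0.961262 / 9.81
= 27.067 m

27.067 m


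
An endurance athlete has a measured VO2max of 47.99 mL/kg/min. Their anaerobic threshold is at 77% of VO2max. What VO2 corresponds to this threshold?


Anaerobic threshold VO2 = VO2max * 77%
= 47.99 * 0.77
= 36.95 mL/kg/min

36.95 mL/kg/min


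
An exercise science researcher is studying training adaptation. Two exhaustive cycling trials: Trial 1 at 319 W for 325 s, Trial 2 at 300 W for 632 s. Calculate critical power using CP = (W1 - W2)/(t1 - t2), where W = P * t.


W1 = 319 * 325 = 103675 J
W2 = 300 * 632 = 189600 J
CP = (103675 - 189600) / (325 - 632)
= -85925 / -307
= 279.89 W

279.89 W


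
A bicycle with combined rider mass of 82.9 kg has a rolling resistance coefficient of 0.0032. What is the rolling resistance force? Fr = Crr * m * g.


Fr = 0.0032 * 82.9 * 9.81
= 0.26528 * 9.81
= 2.602 N

2.602 N


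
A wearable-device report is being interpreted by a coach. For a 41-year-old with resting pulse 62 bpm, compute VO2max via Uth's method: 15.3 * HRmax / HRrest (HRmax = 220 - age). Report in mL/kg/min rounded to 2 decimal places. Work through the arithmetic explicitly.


Step 1: HRmax = 220 - 41 = 179 bpm
Step 2: Ratio = 179 / 62 = 2.8871
Step 3: VO2max = 15.3 * 2.8871 = 44.17 mL/kg/min

44.17 mL/kg/min


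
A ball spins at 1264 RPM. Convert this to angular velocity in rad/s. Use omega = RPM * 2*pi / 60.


omega = 1264 * 2 * pi / 60
= 1264 * 6.28318531 / 60
= 7941.946 / 60
= 132.366 rad/s

132.366 rad/s


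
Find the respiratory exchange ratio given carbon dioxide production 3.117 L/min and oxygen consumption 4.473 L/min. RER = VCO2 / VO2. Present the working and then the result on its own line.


VCO2 = 3.117 L/min
VO2 = 4.473 L/min
RER = 3.117 / 4.473 = 0.6968

0.6968


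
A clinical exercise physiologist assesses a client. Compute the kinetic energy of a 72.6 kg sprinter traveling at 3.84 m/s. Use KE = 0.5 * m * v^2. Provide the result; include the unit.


Velocity squared = 14.7456
KE = 0.5 * 72.6 * 14.7456 = 535.27 J

535.27 J


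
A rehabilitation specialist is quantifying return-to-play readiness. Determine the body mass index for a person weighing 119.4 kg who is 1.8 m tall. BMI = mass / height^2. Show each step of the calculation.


BMI = mass / height^2
= 119.4 / 1.8^2
= 119.4 / 3.24
= 36.85 kg/m^2

36.85 kg/m^2


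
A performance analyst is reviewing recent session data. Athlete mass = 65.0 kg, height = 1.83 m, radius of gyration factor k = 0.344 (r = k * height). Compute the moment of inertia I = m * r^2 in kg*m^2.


r = k * height = 0.344 * 1.83 = 0.62952 m
r^2 = 0.62952^2 = 0.396295
I = 65.0 * 0.396295 = 25.759 kg*m^2

25.759 kg*m^2


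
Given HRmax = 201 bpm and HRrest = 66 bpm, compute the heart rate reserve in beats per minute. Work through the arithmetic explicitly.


Heart rate reserve = maximum HR minus resting HR
HRR = 201 - 66 = 135 bpm

135 bpm


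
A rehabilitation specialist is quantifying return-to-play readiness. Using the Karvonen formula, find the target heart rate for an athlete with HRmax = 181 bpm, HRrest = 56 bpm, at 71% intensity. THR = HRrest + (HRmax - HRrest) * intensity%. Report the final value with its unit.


HRR = 181 - 56 = 125
THR = 56 + 125 * 0.71
= 56 + 88.75
= 144.75 bpm

144.75 bpm


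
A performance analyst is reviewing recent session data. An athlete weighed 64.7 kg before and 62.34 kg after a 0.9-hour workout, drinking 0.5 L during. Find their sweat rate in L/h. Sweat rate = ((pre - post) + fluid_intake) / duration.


Body mass change = 2.36 kg
Total sweat loss = 2.36 + 0.5 = 2.86 L
Rate = 2.86 / 0.9 = 3.178 L/h

3.178 L/h


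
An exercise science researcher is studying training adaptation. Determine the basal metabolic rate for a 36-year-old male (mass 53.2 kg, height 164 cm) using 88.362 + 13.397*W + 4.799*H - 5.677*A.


BMR = 88.362 + 13.397*53.2 + 4.799*164 - 5.677*36
= 1383.75 kcal/day

1383.75 kcal/day


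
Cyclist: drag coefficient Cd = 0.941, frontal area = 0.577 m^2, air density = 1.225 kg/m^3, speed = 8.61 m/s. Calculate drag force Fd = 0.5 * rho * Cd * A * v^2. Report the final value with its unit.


v^2 = 8.61^2 = 74.1321
Fd = 0.5 * 1.225 * 0.941 * 0.577 * 74.1321
= 24.653 N

24.653 N


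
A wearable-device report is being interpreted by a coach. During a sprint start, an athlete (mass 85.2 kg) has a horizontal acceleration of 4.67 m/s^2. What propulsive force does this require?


Propulsive force = mass * acceleration
= 85.2 kg * 4.67 m/s^2
= 397.88 N

397.88 N


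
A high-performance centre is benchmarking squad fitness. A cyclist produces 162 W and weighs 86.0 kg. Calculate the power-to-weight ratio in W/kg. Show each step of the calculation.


P/W = power / mass
= 162 / 86.0
= 1.884 W/kg

1.884 W/kg


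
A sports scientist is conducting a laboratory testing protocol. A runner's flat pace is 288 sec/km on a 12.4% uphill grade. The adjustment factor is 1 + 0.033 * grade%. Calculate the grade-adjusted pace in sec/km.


Factor = 1 + 0.033 * 12.4 = 1.4092
Adjusted pace = 288 * 1.4092
= 405.85 sec/km

405.85 s/km


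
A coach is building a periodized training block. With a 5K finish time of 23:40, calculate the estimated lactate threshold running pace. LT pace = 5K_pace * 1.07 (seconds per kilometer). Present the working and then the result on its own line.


Race duration = 1420 s for 5 km
Average pace = 1420 / 5 = 284.0 s/km
LT pace = 284.0 * 1.07
= 303.88 s/km

303.88 s/km


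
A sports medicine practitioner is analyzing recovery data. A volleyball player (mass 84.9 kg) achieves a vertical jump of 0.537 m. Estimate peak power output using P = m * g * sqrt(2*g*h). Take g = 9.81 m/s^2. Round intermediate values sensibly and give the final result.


2 * g * h = 2 * 9.81 * 0.537 = 10.53594
sqrt(10.53594) = 3.245911 m/s
P = 84.9 * 9.81 * 3.245911 = 2703.42 W

2703.42 W


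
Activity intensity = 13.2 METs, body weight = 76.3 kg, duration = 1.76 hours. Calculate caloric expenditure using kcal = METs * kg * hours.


kcal = 13.2 * 76.3 * 1.76
= 1007.16 * 1.76
= 1772.6 kcal

1772.6 kcal


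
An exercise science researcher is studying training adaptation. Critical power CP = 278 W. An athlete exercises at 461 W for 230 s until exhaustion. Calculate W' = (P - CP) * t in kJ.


P - CP = 461 - 278 = 183 W
W' = 183 * 230 = 42090 J
= 42090 / 1000 = 42.09 kJ

42.09 kJ


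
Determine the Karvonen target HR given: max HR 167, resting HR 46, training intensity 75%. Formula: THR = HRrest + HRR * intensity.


HRR = HRmax - HRrest = 167 - 46 = 121
THR = 46 + 121 * 0.75
= 136.75 bpm

136.75 bpm


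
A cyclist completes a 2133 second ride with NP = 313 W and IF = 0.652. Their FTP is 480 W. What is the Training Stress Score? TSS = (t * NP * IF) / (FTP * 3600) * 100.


t * NP * IF = 2133 * 313 * 0.652 = 435294.108
FTP * 3600 = 1728000
TSS = (435294.108 / 1728000) * 100 = 25.19

25.19 TSS


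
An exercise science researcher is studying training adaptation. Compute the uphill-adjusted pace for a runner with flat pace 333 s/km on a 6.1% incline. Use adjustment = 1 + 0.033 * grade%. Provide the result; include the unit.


Adjustment factor = 1 + 0.033 * 6.1 = 1.2013
Grade-adjusted pace = 333 * 1.2013 = 400.03 s/km

400.03 s/km


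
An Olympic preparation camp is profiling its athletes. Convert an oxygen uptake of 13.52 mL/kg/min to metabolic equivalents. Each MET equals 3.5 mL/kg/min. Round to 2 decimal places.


One MET = 3.5 mL/kg/min
Number of METs = 13.52 / 3.5
= 3.86 METs

3.86 METs


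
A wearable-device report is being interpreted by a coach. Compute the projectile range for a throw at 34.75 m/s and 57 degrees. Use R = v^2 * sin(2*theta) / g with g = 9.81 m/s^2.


Two times the angle = 114 degrees
sin(114) = 0.913545
R = 1207.5625 * 0.913545 / 9.81 = 112.453 m

112.453 m


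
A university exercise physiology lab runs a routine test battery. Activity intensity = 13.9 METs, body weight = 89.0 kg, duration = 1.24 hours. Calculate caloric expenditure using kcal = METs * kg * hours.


kcal = 13.9 * 89.0 * 1.24
= 1237.1 * 1.24
= 1534.0 kcal

1534.0 kcal


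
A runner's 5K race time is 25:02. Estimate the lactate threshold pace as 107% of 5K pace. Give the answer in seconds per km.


Total race time = 25*60 + 2 = 1502 seconds
5K pace = 1502 / 5 = 300.4 sec/km
LT pace = 300.4 * 1.07 = 321.43 sec/km

321.43 s/km


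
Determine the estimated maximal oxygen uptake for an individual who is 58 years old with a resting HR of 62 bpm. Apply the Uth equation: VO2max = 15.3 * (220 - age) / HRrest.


HRmax = 220 - 58 = 162
VO2max = 15.3 * (162 / 62)
= 15.3 * 2.6129
= 39.98 mL/kg/min

39.98 mL/kg/min


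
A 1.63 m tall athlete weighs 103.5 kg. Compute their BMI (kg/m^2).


height^2 = 2.6569 m^2
BMI = 103.5 / 2.6569 = 38.96 kg/m^2

38.96 kg/m^2


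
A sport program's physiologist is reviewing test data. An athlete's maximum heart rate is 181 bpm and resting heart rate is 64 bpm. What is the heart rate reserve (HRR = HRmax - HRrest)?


HRR = HRmax - HRrest
= 181 - 64
= 117 bpm

117 bpm


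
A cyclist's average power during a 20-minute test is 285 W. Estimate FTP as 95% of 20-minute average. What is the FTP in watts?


FTP = 20-min power * 0.95
= 285 * 0.95
= 270.75 W

270.75 W


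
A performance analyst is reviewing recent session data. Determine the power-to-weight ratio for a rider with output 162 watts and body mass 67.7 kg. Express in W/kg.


P/W = 162 / 67.7 = 2.393 W/kg

2.393 W/kg


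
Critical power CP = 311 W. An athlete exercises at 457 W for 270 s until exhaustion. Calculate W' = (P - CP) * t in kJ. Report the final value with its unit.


P - CP = 457 - 311 = 146 W
W' = 146 * 270 = 39420 J
= 39420 / 1000 = 39.42 kJ

39.42 kJ


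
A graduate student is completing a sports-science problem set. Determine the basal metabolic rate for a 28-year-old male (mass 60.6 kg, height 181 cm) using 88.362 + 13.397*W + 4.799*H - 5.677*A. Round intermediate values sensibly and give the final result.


BMR = 88.362 + 13.397*60.6 + 4.799*181 - 5.677*28
= 1609.88 kcal/day

1609.88 kcal/day


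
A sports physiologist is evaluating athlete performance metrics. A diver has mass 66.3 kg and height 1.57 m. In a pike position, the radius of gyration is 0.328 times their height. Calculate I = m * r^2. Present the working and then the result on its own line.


r = 0.328 * 1.57 = 0.51496 m
I = m * r^2 = 66.3 * 0.265184 = 17.582 kg*m^2

17.582 kg*m^2


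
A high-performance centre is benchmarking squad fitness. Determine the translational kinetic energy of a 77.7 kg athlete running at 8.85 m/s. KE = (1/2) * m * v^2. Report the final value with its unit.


KE = 0.5 * m * v^2
= 0.5 * 77.7 * 8.85^2
= 0.5 * 77.7 * 78.3225
= 3042.83 J

3042.83 J


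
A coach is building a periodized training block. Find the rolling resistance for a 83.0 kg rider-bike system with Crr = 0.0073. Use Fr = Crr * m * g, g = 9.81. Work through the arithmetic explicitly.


m * g = 83.0 * 9.81 = 814.23 N
Fr = 0.0073 * 814.23 = 5.944 N

5.944 N


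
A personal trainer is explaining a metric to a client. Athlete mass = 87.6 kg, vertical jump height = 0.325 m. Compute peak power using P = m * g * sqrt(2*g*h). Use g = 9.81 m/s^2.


sqrt(2 * 9.81 * 0.325) = sqrt(6.3765) = 2.525173 m/s
P = 87.6 * 9.81 * 2.525173
= 2170.02 W

2170.02 W


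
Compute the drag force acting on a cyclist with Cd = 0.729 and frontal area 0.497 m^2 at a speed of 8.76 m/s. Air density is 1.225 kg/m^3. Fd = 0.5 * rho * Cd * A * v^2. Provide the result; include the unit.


Step 1: v^2 = 76.7376
Step 2: Fd = 0.5 * 1.225 * 0.729 * 0.497 * 76.7376
= 17.029 N

17.029 N


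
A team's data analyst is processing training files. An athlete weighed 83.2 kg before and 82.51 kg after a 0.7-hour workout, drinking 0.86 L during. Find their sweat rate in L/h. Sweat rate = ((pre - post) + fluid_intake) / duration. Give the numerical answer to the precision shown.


Body mass change = 0.69 kg
Total sweat loss = 0.69 + 0.86 = 1.55 L
Rate = 1.55 / 0.7 = 2.214 L/h

2.214 L/h


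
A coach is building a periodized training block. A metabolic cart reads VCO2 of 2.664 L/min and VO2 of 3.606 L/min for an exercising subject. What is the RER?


RER = VCO2 / VO2 = 2.664 / 3.606 = 0.7388

0.7388


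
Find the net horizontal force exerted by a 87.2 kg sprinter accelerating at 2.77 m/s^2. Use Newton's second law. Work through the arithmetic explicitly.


Newton's second law: F = m * a
F = 87.2 * 2.77 = 241.54 N

241.54 N


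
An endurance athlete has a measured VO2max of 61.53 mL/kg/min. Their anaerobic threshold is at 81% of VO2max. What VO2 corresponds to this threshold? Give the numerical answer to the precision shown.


Anaerobic threshold VO2 = VO2max * 81%
= 61.53 * 0.81
= 49.84 mL/kg/min

49.84 mL/kg/min


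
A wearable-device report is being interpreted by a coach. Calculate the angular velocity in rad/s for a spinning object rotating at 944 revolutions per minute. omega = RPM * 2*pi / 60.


omega = RPM * 2*pi / 60
= 944 * 6.28318531 / 60
= 98.855 rad/s

98.855 rad/s


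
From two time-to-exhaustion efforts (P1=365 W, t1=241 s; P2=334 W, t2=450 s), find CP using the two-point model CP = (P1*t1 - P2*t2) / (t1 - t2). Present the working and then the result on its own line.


Work in trial 1 = 87965 J
Work in trial 2 = 150300 J
Delta work = -62335 J
Delta time = -209 s
CP = -62335 / -209 = 298.25 W

298.25 W


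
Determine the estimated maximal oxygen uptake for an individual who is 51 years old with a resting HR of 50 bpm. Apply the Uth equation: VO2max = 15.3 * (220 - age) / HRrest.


HRmax = 220 - 51 = 169
VO2max = 15.3 * (169 / 50)
= 15.3 * 3.38
= 51.71 mL/kg/min

51.71 mL/kg/min


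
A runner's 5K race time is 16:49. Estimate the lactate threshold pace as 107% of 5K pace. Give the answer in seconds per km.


Total race time = 16*60 + 49 = 1009 seconds
5K pace = 1009 / 5 = 201.8 sec/km
LT pace = 201.8 * 1.07 = 215.93 sec/km

215.93 s/km


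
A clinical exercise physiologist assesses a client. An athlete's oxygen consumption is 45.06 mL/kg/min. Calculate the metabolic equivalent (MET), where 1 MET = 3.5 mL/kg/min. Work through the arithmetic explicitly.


MET = VO2 / 3.5
= 45.06 / 3.5
= 12.87 METs

12.87 METs


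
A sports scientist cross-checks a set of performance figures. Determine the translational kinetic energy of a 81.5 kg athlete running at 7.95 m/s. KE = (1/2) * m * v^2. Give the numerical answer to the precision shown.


KE = 0.5 * m * v^2
= 0.5 * 81.5 * 7.95^2
= 0.5 * 81.5 * 63.2025
= 2575.5 J

2575.5 J


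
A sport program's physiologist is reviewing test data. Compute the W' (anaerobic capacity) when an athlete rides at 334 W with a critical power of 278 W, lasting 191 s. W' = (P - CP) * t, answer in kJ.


Above-CP power = 56 W
Duration = 191 s
W' = 56 * 191 = 10696 J
Convert: 10696 / 1000 = 10.696 kJ

10.696 kJ


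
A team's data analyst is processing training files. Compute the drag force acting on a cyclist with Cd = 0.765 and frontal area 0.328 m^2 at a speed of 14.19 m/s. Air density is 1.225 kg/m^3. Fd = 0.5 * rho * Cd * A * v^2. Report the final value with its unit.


Step 1: v^2 = 201.3561
Step 2: Fd = 0.5 * 1.225 * 0.765 * 0.328 * 201.3561
= 30.946 N

30.946 N


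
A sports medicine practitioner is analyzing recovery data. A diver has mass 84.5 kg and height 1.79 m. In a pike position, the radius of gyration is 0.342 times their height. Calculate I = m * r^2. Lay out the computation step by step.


r = 0.342 * 1.79 = 0.61218 m
I = m * r^2 = 84.5 * 0.374764 = 31.668 kg*m^2

31.668 kg*m^2


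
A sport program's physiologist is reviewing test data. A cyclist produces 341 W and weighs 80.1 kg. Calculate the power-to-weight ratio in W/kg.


P/W = power / mass
= 341 / 80.1
= 4.257 W/kg

4.257 W/kg


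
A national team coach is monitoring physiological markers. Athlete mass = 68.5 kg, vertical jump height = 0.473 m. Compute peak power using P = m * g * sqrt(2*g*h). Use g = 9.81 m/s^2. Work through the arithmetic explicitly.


sqrt(2 * 9.81 * 0.473) = sqrt(9.28026) = 3.046352 m/s
P = 68.5 * 9.81 * 3.046352
= 2047.1 W

2047.1 W


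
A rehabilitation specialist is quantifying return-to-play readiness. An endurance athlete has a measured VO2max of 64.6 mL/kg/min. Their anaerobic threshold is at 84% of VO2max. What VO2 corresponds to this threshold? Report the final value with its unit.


Anaerobic threshold VO2 = VO2max * 84%
= 64.6 * 0.84
= 54.26 mL/kg/min

54.26 mL/kg/min


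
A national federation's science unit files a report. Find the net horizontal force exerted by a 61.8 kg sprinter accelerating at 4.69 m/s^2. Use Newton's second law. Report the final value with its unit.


Newton's second law: F = m * a
F = 61.8 * 4.69 = 289.84 N

289.84 N


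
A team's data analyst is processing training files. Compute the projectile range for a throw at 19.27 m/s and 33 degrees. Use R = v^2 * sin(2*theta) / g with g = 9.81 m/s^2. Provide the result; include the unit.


Two times the angle = 66 degrees
sin(66) = 0.913545
R = 371.3329 * 0.913545 / 9.81 = 34.58 m

34.58 m


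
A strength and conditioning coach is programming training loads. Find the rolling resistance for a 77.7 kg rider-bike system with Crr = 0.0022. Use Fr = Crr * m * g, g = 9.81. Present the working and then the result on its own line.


m * g = 77.7 * 9.81 = 762.237 N
Fr = 0.0022 * 762.237 = 1.677 N

1.677 N


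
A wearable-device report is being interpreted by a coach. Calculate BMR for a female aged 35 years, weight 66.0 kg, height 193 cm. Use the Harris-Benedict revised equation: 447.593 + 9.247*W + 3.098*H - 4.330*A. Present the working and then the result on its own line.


Substituting values:
W term = 9.247 * 66.0 = 610.302
H term = 3.098 * 193 = 597.914
A term = 4.330 * 35 = 151.55
BMR = 1504.26 kcal/day

1504.26 kcal/day


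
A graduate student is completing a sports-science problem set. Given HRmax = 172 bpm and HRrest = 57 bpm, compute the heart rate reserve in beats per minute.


Heart rate reserve = maximum HR minus resting HR
HRR = 172 - 57 = 115 bpm

115 bpm


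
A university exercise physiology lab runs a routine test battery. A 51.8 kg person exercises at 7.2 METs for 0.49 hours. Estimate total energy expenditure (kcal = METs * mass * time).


Energy = METs * mass(kg) * time(h)
= 7.2 * 51.8 * 0.49
= 182.75 kcal

182.75 kcal


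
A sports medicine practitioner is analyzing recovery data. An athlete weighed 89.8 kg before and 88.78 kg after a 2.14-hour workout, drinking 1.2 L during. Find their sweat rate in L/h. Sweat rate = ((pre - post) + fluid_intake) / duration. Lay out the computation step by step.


Body mass change = 1.02 kg
Total sweat loss = 1.02 + 1.2 = 2.22 L
Rate = 2.22 / 2.14 = 1.037 L/h

1.037 L/h


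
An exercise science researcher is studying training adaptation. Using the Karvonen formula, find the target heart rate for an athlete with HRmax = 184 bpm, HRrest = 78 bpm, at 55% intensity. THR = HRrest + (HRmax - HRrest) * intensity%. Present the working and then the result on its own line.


HRR = 184 - 78 = 106
THR = 78 + 106 * 0.55
= 78 + 58.3
= 136.3 bpm

136.3 bpm


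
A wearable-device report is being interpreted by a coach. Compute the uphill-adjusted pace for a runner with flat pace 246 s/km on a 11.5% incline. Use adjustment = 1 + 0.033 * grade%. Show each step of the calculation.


Adjustment factor = 1 + 0.033 * 11.5 = 1.3795
Grade-adjusted pace = 246 * 1.3795 = 339.36 s/km

339.36 s/km


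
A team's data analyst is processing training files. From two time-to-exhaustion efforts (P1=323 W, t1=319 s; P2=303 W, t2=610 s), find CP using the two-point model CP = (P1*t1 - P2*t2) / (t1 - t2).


Work in trial 1 = 103037 J
Work in trial 2 = 184830 J
Delta work = -81793 J
Delta time = -291 s
CP = -81793 / -291 = 281.08 W

281.08 W


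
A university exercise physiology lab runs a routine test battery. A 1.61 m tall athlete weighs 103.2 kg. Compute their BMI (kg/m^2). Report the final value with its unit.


height^2 = 2.5921 m^2
BMI = 103.2 / 2.5921 = 39.81 kg/m^2

39.81 kg/m^2


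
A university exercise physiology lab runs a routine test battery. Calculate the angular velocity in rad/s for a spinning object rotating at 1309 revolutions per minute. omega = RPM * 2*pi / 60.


omega = RPM * 2*pi / 60
= 1309 * 6.28318531 / 60
= 137.078 rad/s

137.078 rad/s


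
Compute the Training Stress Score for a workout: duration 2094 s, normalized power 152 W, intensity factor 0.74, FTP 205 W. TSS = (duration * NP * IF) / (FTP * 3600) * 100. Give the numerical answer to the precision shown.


Product = 2094 * 152 * 0.74 = 235533.12
Base = 205 * 3600 = 738000
TSS = 235533.12 / 738000 * 100 = 31.92

31.92 TSS


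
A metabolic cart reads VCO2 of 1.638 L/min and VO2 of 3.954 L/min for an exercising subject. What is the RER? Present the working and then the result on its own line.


RER = VCO2 / VO2 = 1.638 / 3.954 = 0.4143

0.4143


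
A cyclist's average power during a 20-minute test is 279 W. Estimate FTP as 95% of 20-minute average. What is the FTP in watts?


FTP = 20-min power * 0.95
= 279 * 0.95
= 265.05 W

265.05 W


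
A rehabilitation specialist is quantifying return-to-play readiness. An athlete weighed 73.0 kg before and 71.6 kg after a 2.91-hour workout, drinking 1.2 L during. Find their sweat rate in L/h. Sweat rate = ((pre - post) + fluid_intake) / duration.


Body mass change = 1.4 kg
Total sweat loss = 1.4 + 1.2 = 2.6 L
Rate = 2.6 / 2.91 = 0.893 L/h

0.893 L/h


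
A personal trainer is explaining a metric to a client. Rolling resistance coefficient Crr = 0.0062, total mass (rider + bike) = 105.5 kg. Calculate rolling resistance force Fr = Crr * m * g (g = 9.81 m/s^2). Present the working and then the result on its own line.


Fr = Crr * m * g
= 0.0062 * 105.5 * 9.81
= 6.417 N

6.417 N


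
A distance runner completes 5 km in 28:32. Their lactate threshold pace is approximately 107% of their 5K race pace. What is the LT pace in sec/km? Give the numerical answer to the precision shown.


Convert to seconds: 28 min 32 s = 1712 s
Pace per km = 1712 / 5 = 342.4 s/km
LT pace = 342.4 * 1.07 = 366.37 s/km

366.37 s/km


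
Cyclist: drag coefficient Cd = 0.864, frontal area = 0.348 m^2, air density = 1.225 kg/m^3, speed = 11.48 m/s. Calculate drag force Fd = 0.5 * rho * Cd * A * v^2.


v^2 = 11.48^2 = 131.7904
Fd = 0.5 * 1.225 * 0.864 * 0.348 * 131.7904
= 24.271 N

24.271 N


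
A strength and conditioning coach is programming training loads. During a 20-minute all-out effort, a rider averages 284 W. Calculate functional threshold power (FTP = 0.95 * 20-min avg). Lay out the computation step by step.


FTP = 0.95 * 284
= 269.8 W

269.8 W


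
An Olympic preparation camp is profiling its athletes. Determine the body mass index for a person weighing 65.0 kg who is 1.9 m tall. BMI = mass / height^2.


BMI = mass / height^2
= 65.0 / 1.9^2
= 65.0 / 3.61
= 18.01 kg/m^2

18.01 kg/m^2


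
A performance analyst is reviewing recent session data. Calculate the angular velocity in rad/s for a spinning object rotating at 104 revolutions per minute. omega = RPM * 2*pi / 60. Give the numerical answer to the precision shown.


omega = RPM * 2*pi / 60
= 104 * 6.28318531 / 60
= 10.891 rad/s

10.891 rad/s


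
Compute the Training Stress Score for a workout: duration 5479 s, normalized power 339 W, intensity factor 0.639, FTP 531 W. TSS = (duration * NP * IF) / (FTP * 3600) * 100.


Product = 5479 * 339 * 0.639 = 1186866.459
Base = 531 * 3600 = 1911600
TSS = 1186866.459 / 1911600 * 100 = 62.09

62.09 TSS


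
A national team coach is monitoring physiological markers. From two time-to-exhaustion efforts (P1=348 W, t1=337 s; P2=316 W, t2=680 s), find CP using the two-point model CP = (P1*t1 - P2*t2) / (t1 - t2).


Work in trial 1 = 117276 J
Work in trial 2 = 214880 J
Delta work = -97604 J
Delta time = -343 s
CP = -97604 / -343 = 284.56 W

284.56 W


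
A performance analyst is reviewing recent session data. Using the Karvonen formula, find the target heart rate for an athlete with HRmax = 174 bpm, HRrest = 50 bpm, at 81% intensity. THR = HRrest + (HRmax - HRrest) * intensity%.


HRR = 174 - 50 = 124
THR = 50 + 124 * 0.81
= 50 + 100.44
= 150.44 bpm

150.44 bpm


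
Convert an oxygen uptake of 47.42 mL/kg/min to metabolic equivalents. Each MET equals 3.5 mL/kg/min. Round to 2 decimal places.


One MET = 3.5 mL/kg/min
Number of METs = 47.42 / 3.5
= 13.55 METs

13.55 METs


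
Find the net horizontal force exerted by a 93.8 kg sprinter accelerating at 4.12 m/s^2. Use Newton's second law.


Newton's second law: F = m * a
F = 93.8 * 4.12 = 386.46 N

386.46 N


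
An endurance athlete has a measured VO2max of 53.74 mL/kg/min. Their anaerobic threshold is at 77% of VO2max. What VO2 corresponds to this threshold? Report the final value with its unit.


Anaerobic threshold VO2 = VO2max * 77%
= 53.74 * 0.77
= 41.38 mL/kg/min

41.38 mL/kg/min


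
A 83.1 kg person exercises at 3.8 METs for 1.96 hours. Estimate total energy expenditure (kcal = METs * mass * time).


Energy = METs * mass(kg) * time(h)
= 3.8 * 83.1 * 1.96
= 618.93 kcal

618.93 kcal


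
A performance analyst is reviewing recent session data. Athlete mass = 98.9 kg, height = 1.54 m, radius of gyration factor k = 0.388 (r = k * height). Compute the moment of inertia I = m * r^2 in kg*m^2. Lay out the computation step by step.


r = k * height = 0.388 * 1.54 = 0.59752 m
r^2 = 0.59752^2 = 0.35703
I = 98.9 * 0.35703 = 35.31 kg*m^2

35.31 kg*m^2


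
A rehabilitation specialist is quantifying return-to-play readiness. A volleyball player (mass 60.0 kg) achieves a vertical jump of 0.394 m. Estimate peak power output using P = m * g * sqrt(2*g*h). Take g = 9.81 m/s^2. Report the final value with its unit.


2 * g * h = 2 * 9.81 * 0.394 = 7.73028
sqrt(7.73028) = 2.780338 m/s
P = 60.0 * 9.81 * 2.780338 = 1636.51 W

1636.51 W
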